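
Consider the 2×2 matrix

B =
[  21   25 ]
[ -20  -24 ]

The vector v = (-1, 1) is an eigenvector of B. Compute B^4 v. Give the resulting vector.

First find the eigenvalue: Bv = (4, -4) = -4·(-1, 1), so λ = -4.
Then B^4 v = λ^4·v = (-4)^4·(-1, 1) = 256·(-1, 1) = (-256, 256).

(-256, 256)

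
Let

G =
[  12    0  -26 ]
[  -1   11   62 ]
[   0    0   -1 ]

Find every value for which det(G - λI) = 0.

-1, 11, 12

Compute the characteristic polynomial p(μ) = det(μI - G).
Cofactor expansion gives p(μ) = μ^3 - 22μ^2 + 109μ + 132.
Try μ = -1: p(-1) = 0, so -1 is a root.
Dividing by (μ + 1) leaves μ^2 - 23μ + 132.
The quadratic factors as (μ - 11)·(μ - 12).
Eigenvalues: -1, 11, 12.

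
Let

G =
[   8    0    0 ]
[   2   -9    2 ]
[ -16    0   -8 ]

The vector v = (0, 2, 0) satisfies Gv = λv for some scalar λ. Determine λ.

Compute Gv: G·(0, 2, 0) = (0, -18, 0).
Since Gv = λv, compare component 2: -18 = λ·2, so λ = -9.

-9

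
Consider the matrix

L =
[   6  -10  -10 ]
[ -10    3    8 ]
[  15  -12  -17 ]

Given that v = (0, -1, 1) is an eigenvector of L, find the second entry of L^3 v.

125

First find the eigenvalue: Lv = (0, 5, -5) = -5·(0, -1, 1), so λ = -5.
Then L^3 v = λ^3·v = (-5)^3·(0, -1, 1) = -125·(0, -1, 1) = (0, 125, -125).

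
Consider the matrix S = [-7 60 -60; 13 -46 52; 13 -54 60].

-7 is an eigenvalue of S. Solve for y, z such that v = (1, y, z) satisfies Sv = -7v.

-1, -1

We need (S + 7I)v = 0.
S + 7I = [[0, 60, -60], [13, -39, 52], [13, -54, 67]].
Row 1: (0)·1 + (60)·y + (-60)·z = 0
Row 2: (13)·1 + (-39)·y + (52)·z = 0
Row 3: (13)·1 + (-54)·y + (67)·z = 0
Solving gives y = -1, z = -1.
Check: S·(1, -1, -1) = (-7, 7, 7) = -7·(1, -1, -1).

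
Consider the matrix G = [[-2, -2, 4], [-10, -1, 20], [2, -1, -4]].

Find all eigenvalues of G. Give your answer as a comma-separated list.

Set up det(rI - G) = 0.
Cofactor expansion gives p(r) = r^3 + 7r^2 + 6r.
Try r = -1: p(-1) = 0, so -1 is a root.
Factor out (r + 1): p(r) = (r + 1)·(r^2 + 6r).
The quadratic factors as (r + 6)·r.
Eigenvalues: -6, -1, 0.

-6, -1, 0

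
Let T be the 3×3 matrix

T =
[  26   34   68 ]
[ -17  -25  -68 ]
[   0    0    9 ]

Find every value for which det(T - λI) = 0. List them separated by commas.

-8, 9, 9

The characteristic polynomial is p(λ) = det(λI - T).
Expanding along the first row, p(λ) = λ^3 - 10λ^2 - 63λ + 648.
Try λ = 9: p(9) = 0, so 9 is a root.
Factor out (λ - 9): p(λ) = (λ - 9)·(λ^2 - λ - 72).
The quadratic factors as (λ + 8)·(λ - 9).
Eigenvalues: -8, 9, 9.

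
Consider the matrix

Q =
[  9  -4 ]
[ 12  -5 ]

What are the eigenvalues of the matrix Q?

det(Q - λI) = (9 - λ)(-5 - λ) - (-4)·(12) = λ^2 - 4λ + 3.
This factors as (λ - 1)·(λ - 3) = 0.
Eigenvalues: 1, 3.

1, 3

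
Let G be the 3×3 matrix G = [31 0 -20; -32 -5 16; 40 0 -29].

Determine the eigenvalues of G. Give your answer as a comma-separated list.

Set up det(tI - G) = 0.
Cofactor expansion gives p(t) = t^3 + 3t^2 - 109t - 495.
Rational-root test: t = 11 gives p(11) = 0.
Factor out (t - 11): p(t) = (t - 11)·(t^2 + 14t + 45).
The quadratic factors as (t + 9)·(t + 5).
Eigenvalues: -9, -5, 11.

-9, -5, 11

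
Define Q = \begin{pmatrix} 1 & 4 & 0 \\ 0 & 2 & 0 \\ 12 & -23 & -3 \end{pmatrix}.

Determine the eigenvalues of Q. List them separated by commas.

The characteristic polynomial is p(λ) = det(λI - Q).
Cofactor expansion gives p(λ) = λ^3 - 7λ + 6.
Try λ = 1: p(1) = 0, so 1 is a root.
Factor out (λ - 1): p(λ) = (λ - 1)·(λ^2 + λ - 6).
The quadratic factors as (λ + 3)·(λ - 2).
Eigenvalues: -3, 1, 2.

-3, 1, 2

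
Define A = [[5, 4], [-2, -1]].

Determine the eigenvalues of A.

det(A - tI) = (5 - t)(-1 - t) - (4)·(-2) = t^2 - 4t + 3.
This factors as (t - 1)·(t - 3) = 0.
Eigenvalues: 1, 3.

1, 3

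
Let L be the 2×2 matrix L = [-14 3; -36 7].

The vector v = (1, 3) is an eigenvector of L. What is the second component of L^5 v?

-9375

First find the eigenvalue: Lv = (-5, -15) = -5·(1, 3), so λ = -5.
Then L^5 v = λ^5·v = (-5)^5·(1, 3) = -3125·(1, 3) = (-3125, -9375).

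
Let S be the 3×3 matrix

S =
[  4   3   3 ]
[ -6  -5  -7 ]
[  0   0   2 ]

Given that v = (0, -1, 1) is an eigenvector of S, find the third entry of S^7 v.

128

First find the eigenvalue: Sv = (0, -2, 2) = 2·(0, -1, 1), so λ = 2.
Then S^7 v = λ^7·v = 2^7·(0, -1, 1) = 128·(0, -1, 1) = (0, -128, 128).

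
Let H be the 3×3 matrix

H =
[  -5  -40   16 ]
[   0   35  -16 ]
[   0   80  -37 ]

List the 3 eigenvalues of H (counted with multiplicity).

Compute the characteristic polynomial p(λ) = det(λI - H).
Expanding the 3×3 determinant: p(λ) = λ^3 + 7λ^2 - 5λ - 75.
Try λ = 3: p(3) = 0, so 3 is a root.
Factor out (λ - 3): p(λ) = (λ - 3)·(λ^2 + 10λ + 25).
The quadratic factor is (λ + 5)^2.
Eigenvalues: -5, -5, 3.

-5, -5, 3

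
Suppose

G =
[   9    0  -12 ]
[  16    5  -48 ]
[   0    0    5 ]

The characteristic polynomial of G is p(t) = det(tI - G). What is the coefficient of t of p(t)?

115

p(t) = t^3 - 19t^2 + 115t - 225.
The coefficient of t is 115.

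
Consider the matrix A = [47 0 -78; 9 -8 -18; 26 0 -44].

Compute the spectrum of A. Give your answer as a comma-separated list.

The characteristic polynomial is p(r) = det(rI - A).
Cofactor expansion gives p(r) = r^3 + 5r^2 - 64r - 320.
Rational-root test: r = -8 gives p(-8) = 0.
Factor out (r + 8): p(r) = (r + 8)·(r^2 - 3r - 40).
The quadratic factors as (r + 5)·(r - 8).
Eigenvalues: -8, -5, 8.

-8, -5, 8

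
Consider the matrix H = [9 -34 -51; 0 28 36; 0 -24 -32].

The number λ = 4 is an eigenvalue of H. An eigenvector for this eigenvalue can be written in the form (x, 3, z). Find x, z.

We need (H - 4I)v = 0.
H - 4I = [[5, -34, -51], [0, 24, 36], [0, -24, -36]].
Row 1: (5)·x + (-34)·3 + (-51)·z = 0
Row 2: (0)·x + (24)·3 + (36)·z = 0
Row 3: (0)·x + (-24)·3 + (-36)·z = 0
Solving gives x = 0, z = -2.
Check: H·(0, 3, -2) = (0, 12, -8) = 4·(0, 3, -2).

0, -2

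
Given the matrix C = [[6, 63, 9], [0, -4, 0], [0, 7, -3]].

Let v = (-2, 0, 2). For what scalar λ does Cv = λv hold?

-3

Compute Cv: C·(-2, 0, 2) = (6, 0, -6).
Since Cv = λv, compare component 1: 6 = λ·-2, so λ = -3.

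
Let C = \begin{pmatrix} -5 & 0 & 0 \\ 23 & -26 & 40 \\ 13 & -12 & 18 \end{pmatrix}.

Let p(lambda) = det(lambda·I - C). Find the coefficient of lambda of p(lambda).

52

p(lambda) = lambda^3 + 13·lambda^2 + 52·lambda + 60.
The coefficient of lambda is 52.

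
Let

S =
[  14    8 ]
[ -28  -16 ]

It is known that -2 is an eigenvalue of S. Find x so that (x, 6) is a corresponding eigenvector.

-3

We need (S + 2I)v = 0.
S + 2I = [[16, 8], [-28, -14]].
Row 1: (16)·x + (8)·6 = 0
Row 2: (-28)·x + (-14)·6 = 0
Solving gives x = -3.
Check: S·(-3, 6) = (6, -12) = -2·(-3, 6).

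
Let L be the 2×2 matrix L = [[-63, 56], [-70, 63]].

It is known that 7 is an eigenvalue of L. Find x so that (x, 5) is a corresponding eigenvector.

4

We need (L - 7I)v = 0.
L - 7I = [[-70, 56], [-70, 56]].
Row 1: (-70)·x + (56)·5 = 0
Row 2: (-70)·x + (56)·5 = 0
Solving gives x = 4.
Check: L·(4, 5) = (28, 35) = 7·(4, 5).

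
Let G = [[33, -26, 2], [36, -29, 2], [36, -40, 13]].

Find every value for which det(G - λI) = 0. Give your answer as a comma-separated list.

-3, 9, 11

The characteristic polynomial is p(λ) = det(λI - G).
Expanding along the first row, p(λ) = λ^3 - 17λ^2 + 39λ + 297.
Since p(9) = 0, λ = 9 is a root.
Factor out (λ - 9): p(λ) = (λ - 9)·(λ^2 - 8λ - 33).
The quadratic factors as (λ + 3)·(λ - 11).
Eigenvalues: -3, 9, 11.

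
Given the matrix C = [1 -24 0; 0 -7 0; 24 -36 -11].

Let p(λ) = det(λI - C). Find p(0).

p(0) = det(0·I − C) = det(−C) = (−1)^3·det(C).
det(C) = 77, so p(0) = -77.

-77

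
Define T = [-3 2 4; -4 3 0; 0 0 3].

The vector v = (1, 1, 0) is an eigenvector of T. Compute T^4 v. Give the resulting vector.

(1, 1, 0)

First find the eigenvalue: Tv = (-1, -1, 0) = -1·(1, 1, 0), so λ = -1.
Then T^4 v = λ^4·v = (-1)^4·(1, 1, 0) = 1·(1, 1, 0) = (1, 1, 0).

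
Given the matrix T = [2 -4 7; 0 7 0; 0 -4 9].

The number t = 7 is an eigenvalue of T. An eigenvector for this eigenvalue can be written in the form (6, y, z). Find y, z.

We need (T - 7I)v = 0.
T - 7I = [[-5, -4, 7], [0, 0, 0], [0, -4, 2]].
Row 1: (-5)·6 + (-4)·y + (7)·z = 0
Row 2: (0)·6 + (0)·y + (0)·z = 0
Row 3: (0)·6 + (-4)·y + (2)·z = 0
Solving gives y = 3, z = 6.
Check: T·(6, 3, 6) = (42, 21, 42) = 7·(6, 3, 6).

3, 6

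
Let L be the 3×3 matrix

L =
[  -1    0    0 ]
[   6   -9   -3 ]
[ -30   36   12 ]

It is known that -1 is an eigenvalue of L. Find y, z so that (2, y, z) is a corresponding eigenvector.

We need (L + 1I)v = 0.
L + 1I = [[0, 0, 0], [6, -8, -3], [-30, 36, 13]].
Row 1: (0)·2 + (0)·y + (0)·z = 0
Row 2: (6)·2 + (-8)·y + (-3)·z = 0
Row 3: (-30)·2 + (36)·y + (13)·z = 0
Solving gives y = 6, z = -12.
Check: L·(2, 6, -12) = (-2, -6, 12) = -1·(2, 6, -12).

6, -12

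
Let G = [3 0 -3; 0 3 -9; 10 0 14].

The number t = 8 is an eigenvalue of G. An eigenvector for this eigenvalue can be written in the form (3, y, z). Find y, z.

We need (G - 8I)v = 0.
G - 8I = [[-5, 0, -3], [0, -5, -9], [10, 0, 6]].
Row 1: (-5)·3 + (0)·y + (-3)·z = 0
Row 2: (0)·3 + (-5)·y + (-9)·z = 0
Row 3: (10)·3 + (0)·y + (6)·z = 0
Solving gives y = 9, z = -5.
Check: G·(3, 9, -5) = (24, 72, -40) = 8·(3, 9, -5).

9, -5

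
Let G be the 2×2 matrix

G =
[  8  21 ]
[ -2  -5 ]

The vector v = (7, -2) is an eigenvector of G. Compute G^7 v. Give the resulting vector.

(896, -256)

First find the eigenvalue: Gv = (14, -4) = 2·(7, -2), so λ = 2.
Then G^7 v = λ^7·v = 2^7·(7, -2) = 128·(7, -2) = (896, -256).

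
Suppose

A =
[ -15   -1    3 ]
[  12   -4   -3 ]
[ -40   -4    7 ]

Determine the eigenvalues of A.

Compute the characteristic polynomial p(λ) = det(λI - A).
Cofactor expansion gives p(λ) = λ^3 + 12λ^2 + 47λ + 60.
Try λ = -3: p(-3) = 0, so -3 is a root.
Dividing by (λ + 3) leaves λ^2 + 9λ + 20.
The quadratic factors as (λ + 5)·(λ + 4).
Eigenvalues: -5, -4, -3.

-5, -4, -3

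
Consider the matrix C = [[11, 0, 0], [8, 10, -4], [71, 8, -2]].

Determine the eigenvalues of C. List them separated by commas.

2, 6, 11

The characteristic polynomial is p(λ) = det(λI - C).
Expanding the 3×3 determinant: p(λ) = λ^3 - 19λ^2 + 100λ - 132.
Since p(11) = 0, λ = 11 is a root.
Dividing by (λ - 11) leaves λ^2 - 8λ + 12.
The quadratic factors as (λ - 2)·(λ - 6).
Eigenvalues: 2, 6, 11.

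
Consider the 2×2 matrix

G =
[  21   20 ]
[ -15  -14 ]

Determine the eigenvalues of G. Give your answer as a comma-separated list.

det(G - λI) = (21 - λ)(-14 - λ) - (20)·(-15) = λ^2 - 7λ + 6.
This factors as (λ - 1)·(λ - 6) = 0.
Eigenvalues: 1, 6.

1, 6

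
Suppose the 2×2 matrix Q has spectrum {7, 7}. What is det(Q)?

det(Q) is the product of the eigenvalues: (7) · (7) = 49.

49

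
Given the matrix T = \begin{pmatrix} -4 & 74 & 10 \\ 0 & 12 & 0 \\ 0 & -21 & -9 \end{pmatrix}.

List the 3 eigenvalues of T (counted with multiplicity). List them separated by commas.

Compute the characteristic polynomial p(μ) = det(μI - T).
Expanding the 3×3 determinant: p(μ) = μ^3 + μ^2 - 120μ - 432.
Rational-root test: μ = -4 gives p(-4) = 0.
Factor out (μ + 4): p(μ) = (μ + 4)·(μ^2 - 3μ - 108).
The quadratic factors as (μ + 9)·(μ - 12).
Eigenvalues: -9, -4, 12.

-9, -4, 12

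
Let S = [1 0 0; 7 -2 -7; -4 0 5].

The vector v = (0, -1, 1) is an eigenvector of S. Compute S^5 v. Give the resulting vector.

First find the eigenvalue: Sv = (0, -5, 5) = 5·(0, -1, 1), so λ = 5.
Then S^5 v = λ^5·v = 5^5·(0, -1, 1) = 3125·(0, -1, 1) = (0, -3125, 3125).

(0, -3125, 3125)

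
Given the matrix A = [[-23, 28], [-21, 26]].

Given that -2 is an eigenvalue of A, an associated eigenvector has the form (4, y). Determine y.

We need (A + 2I)v = 0.
A + 2I = [[-21, 28], [-21, 28]].
Row 1: (-21)·4 + (28)·y = 0
Row 2: (-21)·4 + (28)·y = 0
Solving gives y = 3.
Check: A·(4, 3) = (-8, -6) = -2·(4, 3).

3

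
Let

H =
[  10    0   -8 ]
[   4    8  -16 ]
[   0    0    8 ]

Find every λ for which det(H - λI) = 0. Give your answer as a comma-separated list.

Compute the characteristic polynomial p(λ) = det(λI - H).
Expanding the 3×3 determinant: p(λ) = λ^3 - 26λ^2 + 224λ - 640.
Try λ = 8: p(8) = 0, so 8 is a root.
Dividing by (λ - 8) leaves λ^2 - 18λ + 80.
The quadratic factors as (λ - 8)·(λ - 10).
Eigenvalues: 8, 8, 10.

8, 8, 10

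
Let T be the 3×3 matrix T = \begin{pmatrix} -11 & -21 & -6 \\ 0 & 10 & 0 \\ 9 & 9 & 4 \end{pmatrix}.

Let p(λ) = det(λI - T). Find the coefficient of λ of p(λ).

p(λ) = λ^3 - 3λ^2 - 60λ - 100.
The coefficient of λ is -60.

-60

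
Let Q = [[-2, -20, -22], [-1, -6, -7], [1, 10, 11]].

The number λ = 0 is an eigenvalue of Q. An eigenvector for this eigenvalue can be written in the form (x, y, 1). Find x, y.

-1, -1

We need (Q)v = 0.
Q = [[-2, -20, -22], [-1, -6, -7], [1, 10, 11]].
Row 1: (-2)·x + (-20)·y + (-22)·1 = 0
Row 2: (-1)·x + (-6)·y + (-7)·1 = 0
Row 3: (1)·x + (10)·y + (11)·1 = 0
Solving gives x = -1, y = -1.
Check: Q·(-1, -1, 1) = (0, 0, 0) = 0·(-1, -1, 1).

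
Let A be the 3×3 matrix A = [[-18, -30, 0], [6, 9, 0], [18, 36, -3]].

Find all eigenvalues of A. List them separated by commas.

Set up det(λI - A) = 0.
Expanding the 3×3 determinant: p(λ) = λ^3 + 12λ^2 + 45λ + 54.
Try λ = -3: p(-3) = 0, so -3 is a root.
Dividing by (λ + 3) leaves λ^2 + 9λ + 18.
The quadratic factors as (λ + 6)·(λ + 3).
Eigenvalues: -6, -3, -3.

-6, -3, -3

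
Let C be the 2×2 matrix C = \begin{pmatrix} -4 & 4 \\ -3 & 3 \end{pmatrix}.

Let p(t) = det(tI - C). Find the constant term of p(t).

0

p(t) = t^2 + t.
The constant term is 0.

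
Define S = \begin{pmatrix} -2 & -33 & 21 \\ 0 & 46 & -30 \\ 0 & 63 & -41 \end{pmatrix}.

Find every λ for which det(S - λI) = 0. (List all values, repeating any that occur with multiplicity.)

Compute the characteristic polynomial p(s) = det(sI - S).
Expanding the 3×3 determinant: p(s) = s^3 - 3s^2 - 6s + 8.
Rational-root test: s = 1 gives p(1) = 0.
Factor out (s - 1): p(s) = (s - 1)·(s^2 - 2s - 8).
The quadratic factors as (s + 2)·(s - 4).
Eigenvalues: -2, 1, 4.

-2, 1, 4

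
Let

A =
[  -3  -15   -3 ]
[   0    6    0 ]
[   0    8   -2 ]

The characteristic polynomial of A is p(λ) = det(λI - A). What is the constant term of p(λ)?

-36

p(λ) = λ^3 - λ^2 - 24λ - 36.
The constant term is -36.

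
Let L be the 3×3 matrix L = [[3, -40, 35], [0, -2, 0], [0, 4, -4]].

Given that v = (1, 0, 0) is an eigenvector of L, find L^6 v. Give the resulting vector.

(729, 0, 0)

First find the eigenvalue: Lv = (3, 0, 0) = 3·(1, 0, 0), so λ = 3.
Then L^6 v = λ^6·v = 3^6·(1, 0, 0) = 729·(1, 0, 0) = (729, 0, 0).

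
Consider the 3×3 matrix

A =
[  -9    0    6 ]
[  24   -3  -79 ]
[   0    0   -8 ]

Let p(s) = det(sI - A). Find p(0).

p(0) = det(0·I − A) = det(−A) = (−1)^3·det(A).
det(A) = -216, so p(0) = 216.

216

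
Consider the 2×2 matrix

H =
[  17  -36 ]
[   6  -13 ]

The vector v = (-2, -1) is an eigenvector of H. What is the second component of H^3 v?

1

First find the eigenvalue: Hv = (2, 1) = -1·(-2, -1), so λ = -1.
Then H^3 v = λ^3·v = (-1)^3·(-2, -1) = -1·(-2, -1) = (2, 1).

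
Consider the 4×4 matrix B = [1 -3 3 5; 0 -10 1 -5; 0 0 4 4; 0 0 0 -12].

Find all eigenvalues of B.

B is upper triangular, so its eigenvalues are the diagonal entries.
Diagonal: 1, -10, 4, -12.

-12, -10, 1, 4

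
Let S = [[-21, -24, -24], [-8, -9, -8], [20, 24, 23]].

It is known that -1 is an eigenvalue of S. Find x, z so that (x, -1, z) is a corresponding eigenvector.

We need (S + 1I)v = 0.
S + 1I = [[-20, -24, -24], [-8, -8, -8], [20, 24, 24]].
Row 1: (-20)·x + (-24)·-1 + (-24)·z = 0
Row 2: (-8)·x + (-8)·-1 + (-8)·z = 0
Row 3: (20)·x + (24)·-1 + (24)·z = 0
Solving gives x = 0, z = 1.
Check: S·(0, -1, 1) = (0, 1, -1) = -1·(0, -1, 1).

0, 1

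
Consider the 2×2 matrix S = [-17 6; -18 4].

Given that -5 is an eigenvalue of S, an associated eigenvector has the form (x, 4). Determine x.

2

We need (S + 5I)v = 0.
S + 5I = [[-12, 6], [-18, 9]].
Row 1: (-12)·x + (6)·4 = 0
Row 2: (-18)·x + (9)·4 = 0
Solving gives x = 2.
Check: S·(2, 4) = (-10, -20) = -5·(2, 4).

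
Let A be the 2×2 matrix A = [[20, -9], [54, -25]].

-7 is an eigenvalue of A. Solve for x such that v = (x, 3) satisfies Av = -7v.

1

We need (A + 7I)v = 0.
A + 7I = [[27, -9], [54, -18]].
Row 1: (27)·x + (-9)·3 = 0
Row 2: (54)·x + (-18)·3 = 0
Solving gives x = 1.
Check: A·(1, 3) = (-7, -21) = -7·(1, 3).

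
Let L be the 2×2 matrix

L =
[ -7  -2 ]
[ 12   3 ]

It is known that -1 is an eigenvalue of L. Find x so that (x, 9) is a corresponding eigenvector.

We need (L + 1I)v = 0.
L + 1I = [[-6, -2], [12, 4]].
Row 1: (-6)·x + (-2)·9 = 0
Row 2: (12)·x + (4)·9 = 0
Solving gives x = -3.
Check: L·(-3, 9) = (3, -9) = -1·(-3, 9).

-3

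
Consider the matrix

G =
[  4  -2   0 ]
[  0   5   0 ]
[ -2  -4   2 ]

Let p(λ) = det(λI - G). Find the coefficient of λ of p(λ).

38

p(λ) = λ^3 - 11λ^2 + 38λ - 40.
The coefficient of λ is 38.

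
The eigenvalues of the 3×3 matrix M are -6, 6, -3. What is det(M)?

108

det(M) is the product of the eigenvalues: (-6) · (6) · (-3) = 108.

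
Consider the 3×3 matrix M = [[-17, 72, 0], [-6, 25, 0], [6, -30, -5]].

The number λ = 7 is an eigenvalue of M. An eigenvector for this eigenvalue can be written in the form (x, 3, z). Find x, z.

We need (M - 7I)v = 0.
M - 7I = [[-24, 72, 0], [-6, 18, 0], [6, -30, -12]].
Row 1: (-24)·x + (72)·3 + (0)·z = 0
Row 2: (-6)·x + (18)·3 + (0)·z = 0
Row 3: (6)·x + (-30)·3 + (-12)·z = 0
Solving gives x = 9, z = -3.
Check: M·(9, 3, -3) = (63, 21, -21) = 7·(9, 3, -3).

9, -3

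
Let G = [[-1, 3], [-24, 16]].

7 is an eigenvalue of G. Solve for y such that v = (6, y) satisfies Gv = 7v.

16

We need (G - 7I)v = 0.
G - 7I = [[-8, 3], [-24, 9]].
Row 1: (-8)·6 + (3)·y = 0
Row 2: (-24)·6 + (9)·y = 0
Solving gives y = 16.
Check: G·(6, 16) = (42, 112) = 7·(6, 16).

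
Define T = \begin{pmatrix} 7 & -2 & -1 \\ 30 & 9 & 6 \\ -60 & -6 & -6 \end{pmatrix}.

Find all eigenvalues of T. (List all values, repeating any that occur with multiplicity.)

-3, 6, 7

Compute the characteristic polynomial p(lambda) = det(lambda·I - T).
Expanding the 3×3 determinant: p(lambda) = lambda^3 - 10·lambda^2 + 3·lambda + 126.
Try lambda = 6: p(6) = 0, so 6 is a root.
Dividing by (lambda - 6) leaves lambda^2 - 4·lambda - 21.
The quadratic factors as (lambda + 3)·(lambda - 7).
Eigenvalues: -3, 6, 7.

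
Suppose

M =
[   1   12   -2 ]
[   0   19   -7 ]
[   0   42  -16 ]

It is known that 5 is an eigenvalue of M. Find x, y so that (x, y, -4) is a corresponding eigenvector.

-4, -2

We need (M - 5I)v = 0.
M - 5I = [[-4, 12, -2], [0, 14, -7], [0, 42, -21]].
Row 1: (-4)·x + (12)·y + (-2)·-4 = 0
Row 2: (0)·x + (14)·y + (-7)·-4 = 0
Row 3: (0)·x + (42)·y + (-21)·-4 = 0
Solving gives x = -4, y = -2.
Check: M·(-4, -2, -4) = (-20, -10, -20) = 5·(-4, -2, -4).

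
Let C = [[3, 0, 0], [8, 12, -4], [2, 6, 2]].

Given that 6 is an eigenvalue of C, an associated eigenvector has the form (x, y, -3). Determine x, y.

0, -2

We need (C - 6I)v = 0.
C - 6I = [[-3, 0, 0], [8, 6, -4], [2, 6, -4]].
Row 1: (-3)·x + (0)·y + (0)·-3 = 0
Row 2: (8)·x + (6)·y + (-4)·-3 = 0
Row 3: (2)·x + (6)·y + (-4)·-3 = 0
Solving gives x = 0, y = -2.
Check: C·(0, -2, -3) = (0, -12, -18) = 6·(0, -2, -3).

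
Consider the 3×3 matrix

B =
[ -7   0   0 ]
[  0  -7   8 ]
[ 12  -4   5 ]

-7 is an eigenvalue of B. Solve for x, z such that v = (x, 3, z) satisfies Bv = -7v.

1, 0

We need (B + 7I)v = 0.
B + 7I = [[0, 0, 0], [0, 0, 8], [12, -4, 12]].
Row 1: (0)·x + (0)·3 + (0)·z = 0
Row 2: (0)·x + (0)·3 + (8)·z = 0
Row 3: (12)·x + (-4)·3 + (12)·z = 0
Solving gives x = 1, z = 0.
Check: B·(1, 3, 0) = (-7, -21, 0) = -7·(1, 3, 0).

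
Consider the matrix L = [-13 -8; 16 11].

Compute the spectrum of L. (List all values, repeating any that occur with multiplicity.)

det(L - sI) = (-13 - s)(11 - s) - (-8)·(16) = s^2 + 2s - 15.
This factors as (s + 5)·(s - 3) = 0.
Eigenvalues: -5, 3.

-5, 3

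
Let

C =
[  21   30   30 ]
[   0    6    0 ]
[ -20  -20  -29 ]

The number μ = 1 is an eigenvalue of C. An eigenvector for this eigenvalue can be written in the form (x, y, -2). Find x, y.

3, 0

We need (C - 1I)v = 0.
C - 1I = [[20, 30, 30], [0, 5, 0], [-20, -20, -30]].
Row 1: (20)·x + (30)·y + (30)·-2 = 0
Row 2: (0)·x + (5)·y + (0)·-2 = 0
Row 3: (-20)·x + (-20)·y + (-30)·-2 = 0
Solving gives x = 3, y = 0.
Check: C·(3, 0, -2) = (3, 0, -2) = 1·(3, 0, -2).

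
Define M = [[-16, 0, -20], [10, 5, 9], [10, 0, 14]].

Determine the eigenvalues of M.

-6, 4, 5

The characteristic polynomial is p(r) = det(rI - M).
Cofactor expansion gives p(r) = r^3 - 3r^2 - 34r + 120.
Rational-root test: r = 5 gives p(5) = 0.
Dividing by (r - 5) leaves r^2 + 2r - 24.
The quadratic factors as (r + 6)·(r - 4).
Eigenvalues: -6, 4, 5.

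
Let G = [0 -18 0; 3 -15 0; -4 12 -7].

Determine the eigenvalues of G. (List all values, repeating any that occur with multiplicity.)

-9, -7, -6

Compute the characteristic polynomial p(s) = det(sI - G).
Expanding along the first row, p(s) = s^3 + 22s^2 + 159s + 378.
Rational-root test: s = -7 gives p(-7) = 0.
Factor out (s + 7): p(s) = (s + 7)·(s^2 + 15s + 54).
The quadratic factors as (s + 9)·(s + 6).
Eigenvalues: -9, -7, -6.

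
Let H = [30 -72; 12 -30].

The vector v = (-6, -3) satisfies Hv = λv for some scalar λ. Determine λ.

Compute Hv: H·(-6, -3) = (36, 18).
Since Hv = λv, compare component 1: 36 = λ·-6, so λ = -6.

-6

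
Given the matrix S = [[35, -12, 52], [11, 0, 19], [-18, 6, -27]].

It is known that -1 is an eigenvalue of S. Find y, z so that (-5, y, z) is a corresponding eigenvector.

We need (S + 1I)v = 0.
S + 1I = [[36, -12, 52], [11, 1, 19], [-18, 6, -26]].
Row 1: (36)·-5 + (-12)·y + (52)·z = 0
Row 2: (11)·-5 + (1)·y + (19)·z = 0
Row 3: (-18)·-5 + (6)·y + (-26)·z = 0
Solving gives y = -2, z = 3.
Check: S·(-5, -2, 3) = (5, 2, -3) = -1·(-5, -2, 3).

-2, 3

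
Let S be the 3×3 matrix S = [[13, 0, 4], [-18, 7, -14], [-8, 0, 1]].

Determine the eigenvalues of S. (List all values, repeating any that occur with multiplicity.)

Compute the characteristic polynomial p(λ) = det(λI - S).
Expanding along the first row, p(λ) = λ^3 - 21λ^2 + 143λ - 315.
Since p(7) = 0, λ = 7 is a root.
Factor out (λ - 7): p(λ) = (λ - 7)·(λ^2 - 14λ + 45).
The quadratic factors as (λ - 5)·(λ - 9).
Eigenvalues: 5, 7, 9.

5, 7, 9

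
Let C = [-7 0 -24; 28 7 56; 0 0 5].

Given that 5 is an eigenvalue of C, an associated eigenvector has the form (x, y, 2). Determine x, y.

We need (C - 5I)v = 0.
C - 5I = [[-12, 0, -24], [28, 2, 56], [0, 0, 0]].
Row 1: (-12)·x + (0)·y + (-24)·2 = 0
Row 2: (28)·x + (2)·y + (56)·2 = 0
Row 3: (0)·x + (0)·y + (0)·2 = 0
Solving gives x = -4, y = 0.
Check: C·(-4, 0, 2) = (-20, 0, 10) = 5·(-4, 0, 2).

-4, 0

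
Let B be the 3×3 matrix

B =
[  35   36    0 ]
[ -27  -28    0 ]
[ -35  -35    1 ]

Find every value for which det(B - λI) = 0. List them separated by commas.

Compute the characteristic polynomial p(μ) = det(μI - B).
Cofactor expansion gives p(μ) = μ^3 - 8μ^2 - μ + 8.
Try μ = -1: p(-1) = 0, so -1 is a root.
Dividing by (μ + 1) leaves μ^2 - 9μ + 8.
The quadratic factors as (μ - 1)·(μ - 8).
Eigenvalues: -1, 1, 8.

-1, 1, 8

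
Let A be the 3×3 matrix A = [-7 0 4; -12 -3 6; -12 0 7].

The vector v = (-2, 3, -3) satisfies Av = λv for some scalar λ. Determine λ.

Compute Av: A·(-2, 3, -3) = (2, -3, 3).
Since Av = λv, compare component 1: 2 = λ·-2, so λ = -1.

-1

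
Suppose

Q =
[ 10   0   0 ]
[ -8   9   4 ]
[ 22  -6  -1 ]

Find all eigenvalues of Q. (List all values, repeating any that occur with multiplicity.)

The characteristic polynomial is p(λ) = det(λI - Q).
Cofactor expansion gives p(λ) = λ^3 - 18λ^2 + 95λ - 150.
Try λ = 3: p(3) = 0, so 3 is a root.
Factor out (λ - 3): p(λ) = (λ - 3)·(λ^2 - 15λ + 50).
The quadratic factors as (λ - 5)·(λ - 10).
Eigenvalues: 3, 5, 10.

3, 5, 10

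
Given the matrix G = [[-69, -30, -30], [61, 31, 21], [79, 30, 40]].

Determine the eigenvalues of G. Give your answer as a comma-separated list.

-9, 1, 10

The characteristic polynomial is p(t) = det(tI - G).
Expanding the 3×3 determinant: p(t) = t^3 - 2t^2 - 89t + 90.
Rational-root test: t = 1 gives p(1) = 0.
Dividing by (t - 1) leaves t^2 - t - 90.
The quadratic factors as (t + 9)·(t - 10).
Eigenvalues: -9, 1, 10.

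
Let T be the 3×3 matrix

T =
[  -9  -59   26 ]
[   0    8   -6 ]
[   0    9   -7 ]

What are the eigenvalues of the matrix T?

-9, -1, 2

The characteristic polynomial is p(s) = det(sI - T).
Expanding along the first row, p(s) = s^3 + 8s^2 - 11s - 18.
Try s = -9: p(-9) = 0, so -9 is a root.
Factor out (s + 9): p(s) = (s + 9)·(s^2 - s - 2).
The quadratic factors as (s + 1)·(s - 2).
Eigenvalues: -9, -1, 2.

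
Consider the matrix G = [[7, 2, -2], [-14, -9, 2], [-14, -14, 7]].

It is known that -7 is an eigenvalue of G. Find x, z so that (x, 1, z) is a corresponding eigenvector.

We need (G + 7I)v = 0.
G + 7I = [[14, 2, -2], [-14, -2, 2], [-14, -14, 14]].
Row 1: (14)·x + (2)·1 + (-2)·z = 0
Row 2: (-14)·x + (-2)·1 + (2)·z = 0
Row 3: (-14)·x + (-14)·1 + (14)·z = 0
Solving gives x = 0, z = 1.
Check: G·(0, 1, 1) = (0, -7, -7) = -7·(0, 1, 1).

0, 1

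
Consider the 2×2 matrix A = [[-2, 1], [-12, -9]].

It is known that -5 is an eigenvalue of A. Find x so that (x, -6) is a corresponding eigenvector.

2

We need (A + 5I)v = 0.
A + 5I = [[3, 1], [-12, -4]].
Row 1: (3)·x + (1)·-6 = 0
Row 2: (-12)·x + (-4)·-6 = 0
Solving gives x = 2.
Check: A·(2, -6) = (-10, 30) = -5·(2, -6).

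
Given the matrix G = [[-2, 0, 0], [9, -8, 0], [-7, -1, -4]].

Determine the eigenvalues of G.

G is lower triangular, so its eigenvalues are the diagonal entries.
Diagonal: -2, -8, -4.

-8, -4, -2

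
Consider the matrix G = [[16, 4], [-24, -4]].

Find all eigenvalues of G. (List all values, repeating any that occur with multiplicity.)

4, 8

det(G - rI) = (16 - r)(-4 - r) - (4)·(-24) = r^2 - 12r + 32.
This factors as (r - 4)·(r - 8) = 0.
Eigenvalues: 4, 8.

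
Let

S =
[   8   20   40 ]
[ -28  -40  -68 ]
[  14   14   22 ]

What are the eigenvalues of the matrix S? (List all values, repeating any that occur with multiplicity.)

Compute the characteristic polynomial p(r) = det(rI - S).
Cofactor expansion gives p(r) = r^3 + 10r^2 - 72r - 576.
Try r = -6: p(-6) = 0, so -6 is a root.
Factor out (r + 6): p(r) = (r + 6)·(r^2 + 4r - 96).
The quadratic factors as (r + 12)·(r - 8).
Eigenvalues: -12, -6, 8.

-12, -6, 8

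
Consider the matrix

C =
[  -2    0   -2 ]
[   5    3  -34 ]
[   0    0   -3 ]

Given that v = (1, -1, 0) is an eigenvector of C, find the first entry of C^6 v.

64

First find the eigenvalue: Cv = (-2, 2, 0) = -2·(1, -1, 0), so λ = -2.
Then C^6 v = λ^6·v = (-2)^6·(1, -1, 0) = 64·(1, -1, 0) = (64, -64, 0).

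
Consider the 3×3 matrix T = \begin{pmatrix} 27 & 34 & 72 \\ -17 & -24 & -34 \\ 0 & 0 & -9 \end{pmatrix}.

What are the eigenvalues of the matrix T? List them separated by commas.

The characteristic polynomial is p(s) = det(sI - T).
Expanding along the first row, p(s) = s^3 + 6s^2 - 97s - 630.
Rational-root test: s = -7 gives p(-7) = 0.
Dividing by (s + 7) leaves s^2 - s - 90.
The quadratic factors as (s + 9)·(s - 10).
Eigenvalues: -9, -7, 10.

-9, -7, 10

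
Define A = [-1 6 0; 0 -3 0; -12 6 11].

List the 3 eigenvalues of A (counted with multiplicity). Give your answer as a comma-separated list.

Set up det(λI - A) = 0.
Expanding along the first row, p(λ) = λ^3 - 7λ^2 - 41λ - 33.
Try λ = -1: p(-1) = 0, so -1 is a root.
Dividing by (λ + 1) leaves λ^2 - 8λ - 33.
The quadratic factors as (λ + 3)·(λ - 11).
Eigenvalues: -3, -1, 11.

-3, -1, 11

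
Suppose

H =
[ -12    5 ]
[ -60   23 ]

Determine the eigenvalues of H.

det(H - tI) = (-12 - t)(23 - t) - (5)·(-60) = t^2 - 11t + 24.
This factors as (t - 3)·(t - 8) = 0.
Eigenvalues: 3, 8.

3, 8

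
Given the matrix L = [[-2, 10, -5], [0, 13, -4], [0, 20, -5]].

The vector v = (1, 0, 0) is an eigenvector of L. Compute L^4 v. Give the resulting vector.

(16, 0, 0)

First find the eigenvalue: Lv = (-2, 0, 0) = -2·(1, 0, 0), so λ = -2.
Then L^4 v = λ^4·v = (-2)^4·(1, 0, 0) = 16·(1, 0, 0) = (16, 0, 0).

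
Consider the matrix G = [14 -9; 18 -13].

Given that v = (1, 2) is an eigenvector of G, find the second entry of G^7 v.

First find the eigenvalue: Gv = (-4, -8) = -4·(1, 2), so λ = -4.
Then G^7 v = λ^7·v = (-4)^7·(1, 2) = -16384·(1, 2) = (-16384, -32768).

-32768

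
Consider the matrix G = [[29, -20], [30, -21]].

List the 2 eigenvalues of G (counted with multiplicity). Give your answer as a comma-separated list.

det(G - lambda·I) = (29 - lambda)(-21 - lambda) - (-20)·(30) = lambda^2 - 8·lambda - 9.
This factors as (lambda + 1)·(lambda - 9) = 0.
Eigenvalues: -1, 9.

-1, 9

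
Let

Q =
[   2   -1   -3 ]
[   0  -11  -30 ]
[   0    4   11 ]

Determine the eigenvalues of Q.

Set up det(rI - Q) = 0.
Expanding the 3×3 determinant: p(r) = r^3 - 2r^2 - r + 2.
Rational-root test: r = -1 gives p(-1) = 0.
Factor out (r + 1): p(r) = (r + 1)·(r^2 - 3r + 2).
The quadratic factors as (r - 1)·(r - 2).
Eigenvalues: -1, 1, 2.

-1, 1, 2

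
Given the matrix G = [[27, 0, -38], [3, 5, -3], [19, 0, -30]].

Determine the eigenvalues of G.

Compute the characteristic polynomial p(lambda) = det(lambda·I - G).
Expanding the 3×3 determinant: p(lambda) = lambda^3 - 2·lambda^2 - 103·lambda + 440.
Rational-root test: lambda = 5 gives p(5) = 0.
Factor out (lambda - 5): p(lambda) = (lambda - 5)·(lambda^2 + 3·lambda - 88).
The quadratic factors as (lambda + 11)·(lambda - 8).
Eigenvalues: -11, 5, 8.

-11, 5, 8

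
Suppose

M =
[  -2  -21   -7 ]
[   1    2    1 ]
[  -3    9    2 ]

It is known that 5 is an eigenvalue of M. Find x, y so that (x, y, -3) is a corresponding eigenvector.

3, 0

We need (M - 5I)v = 0.
M - 5I = [[-7, -21, -7], [1, -3, 1], [-3, 9, -3]].
Row 1: (-7)·x + (-21)·y + (-7)·-3 = 0
Row 2: (1)·x + (-3)·y + (1)·-3 = 0
Row 3: (-3)·x + (9)·y + (-3)·-3 = 0
Solving gives x = 3, y = 0.
Check: M·(3, 0, -3) = (15, 0, -15) = 5·(3, 0, -3).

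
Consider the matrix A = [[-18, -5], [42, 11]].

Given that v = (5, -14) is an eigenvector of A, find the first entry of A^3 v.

First find the eigenvalue: Av = (-20, 56) = -4·(5, -14), so λ = -4.
Then A^3 v = λ^3·v = (-4)^3·(5, -14) = -64·(5, -14) = (-320, 896).

-320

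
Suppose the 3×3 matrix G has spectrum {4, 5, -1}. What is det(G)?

det(G) is the product of the eigenvalues: (4) · (5) · (-1) = -20.

-20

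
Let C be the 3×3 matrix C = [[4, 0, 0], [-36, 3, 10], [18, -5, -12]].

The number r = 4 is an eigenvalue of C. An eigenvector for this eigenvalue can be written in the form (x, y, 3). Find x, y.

1, -6

We need (C - 4I)v = 0.
C - 4I = [[0, 0, 0], [-36, -1, 10], [18, -5, -16]].
Row 1: (0)·x + (0)·y + (0)·3 = 0
Row 2: (-36)·x + (-1)·y + (10)·3 = 0
Row 3: (18)·x + (-5)·y + (-16)·3 = 0
Solving gives x = 1, y = -6.
Check: C·(1, -6, 3) = (4, -24, 12) = 4·(1, -6, 3).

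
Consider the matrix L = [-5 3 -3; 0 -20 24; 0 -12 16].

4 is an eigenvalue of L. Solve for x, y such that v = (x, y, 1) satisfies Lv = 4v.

0, 1

We need (L - 4I)v = 0.
L - 4I = [[-9, 3, -3], [0, -24, 24], [0, -12, 12]].
Row 1: (-9)·x + (3)·y + (-3)·1 = 0
Row 2: (0)·x + (-24)·y + (24)·1 = 0
Row 3: (0)·x + (-12)·y + (12)·1 = 0
Solving gives x = 0, y = 1.
Check: L·(0, 1, 1) = (0, 4, 4) = 4·(0, 1, 1).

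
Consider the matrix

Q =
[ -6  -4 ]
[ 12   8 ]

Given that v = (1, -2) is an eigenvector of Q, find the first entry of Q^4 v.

First find the eigenvalue: Qv = (2, -4) = 2·(1, -2), so λ = 2.
Then Q^4 v = λ^4·v = 2^4·(1, -2) = 16·(1, -2) = (16, -32).

16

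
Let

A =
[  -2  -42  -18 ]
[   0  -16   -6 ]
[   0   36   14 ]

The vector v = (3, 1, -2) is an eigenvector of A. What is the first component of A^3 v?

First find the eigenvalue: Av = (-12, -4, 8) = -4·(3, 1, -2), so λ = -4.
Then A^3 v = λ^3·v = (-4)^3·(3, 1, -2) = -64·(3, 1, -2) = (-192, -64, 128).

-192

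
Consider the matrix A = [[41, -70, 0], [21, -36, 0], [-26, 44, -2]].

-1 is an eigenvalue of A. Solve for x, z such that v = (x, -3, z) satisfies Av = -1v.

We need (A + 1I)v = 0.
A + 1I = [[42, -70, 0], [21, -35, 0], [-26, 44, -1]].
Row 1: (42)·x + (-70)·-3 + (0)·z = 0
Row 2: (21)·x + (-35)·-3 + (0)·z = 0
Row 3: (-26)·x + (44)·-3 + (-1)·z = 0
Solving gives x = -5, z = -2.
Check: A·(-5, -3, -2) = (5, 3, 2) = -1·(-5, -3, -2).

-5, -2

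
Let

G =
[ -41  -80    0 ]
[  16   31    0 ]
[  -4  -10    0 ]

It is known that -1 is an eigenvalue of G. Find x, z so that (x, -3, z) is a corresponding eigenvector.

6, -6

We need (G + 1I)v = 0.
G + 1I = [[-40, -80, 0], [16, 32, 0], [-4, -10, 1]].
Row 1: (-40)·x + (-80)·-3 + (0)·z = 0
Row 2: (16)·x + (32)·-3 + (0)·z = 0
Row 3: (-4)·x + (-10)·-3 + (1)·z = 0
Solving gives x = 6, z = -6.
Check: G·(6, -3, -6) = (-6, 3, 6) = -1·(6, -3, -6).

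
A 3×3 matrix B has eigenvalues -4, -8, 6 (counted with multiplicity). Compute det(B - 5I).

If B has eigenvalues -4, -8, 6, then B - 5I has eigenvalues -9, -13, 1.
det(B - 5I) = (-9) · (-13) · (1) = 117.

117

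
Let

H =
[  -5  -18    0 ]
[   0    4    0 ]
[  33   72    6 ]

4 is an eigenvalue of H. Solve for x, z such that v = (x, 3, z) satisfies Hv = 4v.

-6, -9

We need (H - 4I)v = 0.
H - 4I = [[-9, -18, 0], [0, 0, 0], [33, 72, 2]].
Row 1: (-9)·x + (-18)·3 + (0)·z = 0
Row 2: (0)·x + (0)·3 + (0)·z = 0
Row 3: (33)·x + (72)·3 + (2)·z = 0
Solving gives x = -6, z = -9.
Check: H·(-6, 3, -9) = (-24, 12, -36) = 4·(-6, 3, -9).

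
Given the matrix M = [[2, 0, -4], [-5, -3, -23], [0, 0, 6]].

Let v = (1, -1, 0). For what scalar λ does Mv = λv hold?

Compute Mv: M·(1, -1, 0) = (2, -2, 0).
Since Mv = λv, compare component 1: 2 = λ·1, so λ = 2.

2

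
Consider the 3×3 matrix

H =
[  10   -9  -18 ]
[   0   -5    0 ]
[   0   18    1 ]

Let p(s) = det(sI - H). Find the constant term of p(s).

p(s) = s^3 - 6s^2 - 45s + 50.
The constant term is 50.

50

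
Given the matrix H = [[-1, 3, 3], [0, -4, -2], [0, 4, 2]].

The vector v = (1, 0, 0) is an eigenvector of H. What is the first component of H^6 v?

1

First find the eigenvalue: Hv = (-1, 0, 0) = -1·(1, 0, 0), so λ = -1.
Then H^6 v = λ^6·v = (-1)^6·(1, 0, 0) = 1·(1, 0, 0) = (1, 0, 0).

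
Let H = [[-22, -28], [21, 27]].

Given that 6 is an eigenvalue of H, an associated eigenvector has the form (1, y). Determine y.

-1

We need (H - 6I)v = 0.
H - 6I = [[-28, -28], [21, 21]].
Row 1: (-28)·1 + (-28)·y = 0
Row 2: (21)·1 + (21)·y = 0
Solving gives y = -1.
Check: H·(1, -1) = (6, -6) = 6·(1, -1).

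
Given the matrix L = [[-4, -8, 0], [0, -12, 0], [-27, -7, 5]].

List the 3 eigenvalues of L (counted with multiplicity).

The characteristic polynomial is p(λ) = det(λI - L).
Cofactor expansion gives p(λ) = λ^3 + 11λ^2 - 32λ - 240.
Try λ = 5: p(5) = 0, so 5 is a root.
Dividing by (λ - 5) leaves λ^2 + 16λ + 48.
The quadratic factors as (λ + 12)·(λ + 4).
Eigenvalues: -12, -4, 5.

-12, -4, 5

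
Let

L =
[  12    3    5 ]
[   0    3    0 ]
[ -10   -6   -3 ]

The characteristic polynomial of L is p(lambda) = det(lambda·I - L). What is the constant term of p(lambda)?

p(lambda) = lambda^3 - 12·lambda^2 + 41·lambda - 42.
The constant term is -42.

-42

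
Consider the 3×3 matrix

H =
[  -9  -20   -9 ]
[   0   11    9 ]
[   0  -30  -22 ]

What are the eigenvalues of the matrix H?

Set up det(sI - H) = 0.
Cofactor expansion gives p(s) = s^3 + 20s^2 + 127s + 252.
Since p(-7) = 0, s = -7 is a root.
Factor out (s + 7): p(s) = (s + 7)·(s^2 + 13s + 36).
The quadratic factors as (s + 9)·(s + 4).
Eigenvalues: -9, -7, -4.

-9, -7, -4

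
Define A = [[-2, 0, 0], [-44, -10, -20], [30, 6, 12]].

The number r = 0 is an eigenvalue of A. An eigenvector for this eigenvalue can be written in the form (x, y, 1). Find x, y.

We need (A)v = 0.
A = [[-2, 0, 0], [-44, -10, -20], [30, 6, 12]].
Row 1: (-2)·x + (0)·y + (0)·1 = 0
Row 2: (-44)·x + (-10)·y + (-20)·1 = 0
Row 3: (30)·x + (6)·y + (12)·1 = 0
Solving gives x = 0, y = -2.
Check: A·(0, -2, 1) = (0, 0, 0) = 0·(0, -2, 1).

0, -2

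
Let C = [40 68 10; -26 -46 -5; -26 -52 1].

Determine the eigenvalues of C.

Compute the characteristic polynomial p(λ) = det(λI - C).
Cofactor expansion gives p(λ) = λ^3 + 5λ^2 - 78λ + 72.
Rational-root test: λ = -12 gives p(-12) = 0.
Dividing by (λ + 12) leaves λ^2 - 7λ + 6.
The quadratic factors as (λ - 1)·(λ - 6).
Eigenvalues: -12, 1, 6.

-12, 1, 6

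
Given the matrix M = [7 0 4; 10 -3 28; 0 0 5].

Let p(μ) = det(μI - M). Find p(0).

p(0) = det(0·I − M) = det(−M) = (−1)^3·det(M).
det(M) = -105, so p(0) = 105.

105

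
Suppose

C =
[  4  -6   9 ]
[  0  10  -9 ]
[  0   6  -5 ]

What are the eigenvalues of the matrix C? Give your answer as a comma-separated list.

1, 4, 4

Set up det(rI - C) = 0.
Expanding along the first row, p(r) = r^3 - 9r^2 + 24r - 16.
Try r = 4: p(4) = 0, so 4 is a root.
Dividing by (r - 4) leaves r^2 - 5r + 4.
The quadratic factors as (r - 1)·(r - 4).
Eigenvalues: 1, 4, 4.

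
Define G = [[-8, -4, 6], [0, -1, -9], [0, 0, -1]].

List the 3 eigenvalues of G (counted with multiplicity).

-8, -1, -1

G is upper triangular, so its eigenvalues are the diagonal entries.
Diagonal: -8, -1, -1.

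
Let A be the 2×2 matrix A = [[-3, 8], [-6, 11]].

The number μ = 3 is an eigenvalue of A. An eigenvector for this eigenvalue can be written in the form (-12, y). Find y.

-9

We need (A - 3I)v = 0.
A - 3I = [[-6, 8], [-6, 8]].
Row 1: (-6)·-12 + (8)·y = 0
Row 2: (-6)·-12 + (8)·y = 0
Solving gives y = -9.
Check: A·(-12, -9) = (-36, -27) = 3·(-12, -9).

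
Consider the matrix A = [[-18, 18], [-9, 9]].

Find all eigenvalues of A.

-9, 0

det(A - λI) = (-18 - λ)(9 - λ) - (18)·(-9) = λ^2 + 9λ.
This factors as (λ + 9)·λ = 0.
Eigenvalues: -9, 0.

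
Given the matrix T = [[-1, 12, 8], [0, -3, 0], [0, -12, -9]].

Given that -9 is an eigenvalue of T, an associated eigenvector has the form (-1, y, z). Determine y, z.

0, 1

We need (T + 9I)v = 0.
T + 9I = [[8, 12, 8], [0, 6, 0], [0, -12, 0]].
Row 1: (8)·-1 + (12)·y + (8)·z = 0
Row 2: (0)·-1 + (6)·y + (0)·z = 0
Row 3: (0)·-1 + (-12)·y + (0)·z = 0
Solving gives y = 0, z = 1.
Check: T·(-1, 0, 1) = (9, 0, -9) = -9·(-1, 0, 1).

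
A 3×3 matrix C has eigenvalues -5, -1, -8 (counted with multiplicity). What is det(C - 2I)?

If C has eigenvalues -5, -1, -8, then C - 2I has eigenvalues -7, -3, -10.
det(C - 2I) = (-7) · (-3) · (-10) = -210.

-210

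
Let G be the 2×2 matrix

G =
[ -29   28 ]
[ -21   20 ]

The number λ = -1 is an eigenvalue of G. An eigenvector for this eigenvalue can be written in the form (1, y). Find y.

We need (G + 1I)v = 0.
G + 1I = [[-28, 28], [-21, 21]].
Row 1: (-28)·1 + (28)·y = 0
Row 2: (-21)·1 + (21)·y = 0
Solving gives y = 1.
Check: G·(1, 1) = (-1, -1) = -1·(1, 1).

1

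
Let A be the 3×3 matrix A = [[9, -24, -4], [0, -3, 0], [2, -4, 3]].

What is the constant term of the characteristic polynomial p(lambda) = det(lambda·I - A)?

105

p(0) = det(0·I − A) = det(−A) = (−1)^3·det(A).
det(A) = -105, so p(0) = 105.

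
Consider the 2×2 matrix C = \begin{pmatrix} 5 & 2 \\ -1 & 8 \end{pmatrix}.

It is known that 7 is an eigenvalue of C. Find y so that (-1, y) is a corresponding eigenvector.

-1

We need (C - 7I)v = 0.
C - 7I = [[-2, 2], [-1, 1]].
Row 1: (-2)·-1 + (2)·y = 0
Row 2: (-1)·-1 + (1)·y = 0
Solving gives y = -1.
Check: C·(-1, -1) = (-7, -7) = 7·(-1, -1).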